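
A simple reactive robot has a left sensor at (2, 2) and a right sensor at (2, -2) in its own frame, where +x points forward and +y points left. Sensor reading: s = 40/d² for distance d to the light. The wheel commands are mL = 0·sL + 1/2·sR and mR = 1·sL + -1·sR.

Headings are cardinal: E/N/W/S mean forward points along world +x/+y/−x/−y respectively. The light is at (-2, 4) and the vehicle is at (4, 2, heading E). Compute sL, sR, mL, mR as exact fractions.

5/8 1/2 1/4 1/8

left sensor world pos  = (6, 4); dL² = 64
right sensor world pos = (6, 0); dR² = 80
sL = 40/64 = 5/8
sR = 40/80 = 1/2
mL = 0·sL + 1/2·sR = 1/4
mR = 1·sL + -1·sR = 1/8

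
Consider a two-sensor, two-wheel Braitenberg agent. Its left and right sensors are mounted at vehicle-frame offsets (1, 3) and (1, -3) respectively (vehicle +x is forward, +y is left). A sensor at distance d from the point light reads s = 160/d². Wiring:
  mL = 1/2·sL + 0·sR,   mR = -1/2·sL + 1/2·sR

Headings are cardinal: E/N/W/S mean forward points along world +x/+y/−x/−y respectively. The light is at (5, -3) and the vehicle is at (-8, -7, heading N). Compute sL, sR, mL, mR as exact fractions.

left sensor world pos  = (-11, -6); dL² = 265
right sensor world pos = (-5, -6); dR² = 109
sL = 160/265 = 32/53
sR = 160/109 = 160/109
mL = 1/2·sL + 0·sR = 16/53
mR = -1/2·sL + 1/2·sR = 2496/5777

32/53 160/109 16/53 2496/5777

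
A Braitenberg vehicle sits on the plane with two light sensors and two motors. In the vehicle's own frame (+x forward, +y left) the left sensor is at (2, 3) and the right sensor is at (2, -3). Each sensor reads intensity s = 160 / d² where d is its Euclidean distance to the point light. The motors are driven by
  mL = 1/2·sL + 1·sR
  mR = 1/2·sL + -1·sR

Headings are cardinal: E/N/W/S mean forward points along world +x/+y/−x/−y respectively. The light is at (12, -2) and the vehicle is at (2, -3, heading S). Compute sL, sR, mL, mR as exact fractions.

80/29 80/89 5880/2581 1240/2581

left sensor world pos  = (5, -5); dL² = 58
right sensor world pos = (-1, -5); dR² = 178
sL = 160/58 = 80/29
sR = 160/178 = 80/89
mL = 1/2·sL + 1·sR = 5880/2581
mR = 1/2·sL + -1·sR = 1240/2581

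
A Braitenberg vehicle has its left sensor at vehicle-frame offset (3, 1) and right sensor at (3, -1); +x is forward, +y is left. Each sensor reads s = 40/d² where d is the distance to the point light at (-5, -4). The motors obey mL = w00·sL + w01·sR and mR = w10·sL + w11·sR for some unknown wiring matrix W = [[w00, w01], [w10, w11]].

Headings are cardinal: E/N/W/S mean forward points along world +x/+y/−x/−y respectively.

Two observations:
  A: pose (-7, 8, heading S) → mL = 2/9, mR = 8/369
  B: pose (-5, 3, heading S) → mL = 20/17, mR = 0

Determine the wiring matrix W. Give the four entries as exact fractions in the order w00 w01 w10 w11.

0 1/2 1/2 -1/2

obs A: pose=(-7,8,S) → sL=20/41, sR=4/9, mL=2/9, mR=8/369
obs B: pose=(-5,3,S) → sL=40/17, sR=40/17, mL=20/17, mR=0
sensor matrix S = [[20/41, 4/9], [40/17, 40/17]]; det S = 640/6273
solve [mL_A; mL_B] = S·[w00; w01] and [mR_A; mR_B] = S·[w10; w11]:
  w00 = 0, w01 = 1/2, w10 = 1/2, w11 = -1/2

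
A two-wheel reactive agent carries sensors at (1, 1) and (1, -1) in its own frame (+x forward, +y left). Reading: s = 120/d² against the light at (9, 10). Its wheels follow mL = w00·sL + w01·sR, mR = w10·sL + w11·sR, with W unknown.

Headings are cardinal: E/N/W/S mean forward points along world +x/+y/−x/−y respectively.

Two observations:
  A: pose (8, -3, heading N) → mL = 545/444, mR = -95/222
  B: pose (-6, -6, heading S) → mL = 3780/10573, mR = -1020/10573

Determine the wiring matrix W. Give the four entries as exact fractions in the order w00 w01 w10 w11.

1 1/2 1/2 -1

obs A: pose=(8,-3,N) → sL=30/37, sR=5/6, mL=545/444, mR=-95/222
obs B: pose=(-6,-6,S) → sL=24/97, sR=24/109, mL=3780/10573, mR=-1020/10573
sensor matrix S = [[30/37, 5/6], [24/97, 24/109]]; det S = -10820/391201
solve [mL_A; mL_B] = S·[w00; w01] and [mR_A; mR_B] = S·[w10; w11]:
  w00 = 1, w01 = 1/2, w10 = 1/2, w11 = -1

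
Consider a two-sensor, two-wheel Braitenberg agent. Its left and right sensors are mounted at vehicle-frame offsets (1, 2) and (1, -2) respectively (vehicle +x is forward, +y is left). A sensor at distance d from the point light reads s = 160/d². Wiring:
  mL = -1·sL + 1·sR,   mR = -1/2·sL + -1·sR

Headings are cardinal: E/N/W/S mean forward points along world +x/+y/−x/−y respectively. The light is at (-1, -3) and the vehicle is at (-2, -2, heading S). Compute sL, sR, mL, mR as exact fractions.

left sensor world pos  = (0, -3); dL² = 1
right sensor world pos = (-4, -3); dR² = 9
sL = 160/1 = 160
sR = 160/9 = 160/9
mL = -1·sL + 1·sR = -1280/9
mR = -1/2·sL + -1·sR = -880/9

160 160/9 -1280/9 -880/9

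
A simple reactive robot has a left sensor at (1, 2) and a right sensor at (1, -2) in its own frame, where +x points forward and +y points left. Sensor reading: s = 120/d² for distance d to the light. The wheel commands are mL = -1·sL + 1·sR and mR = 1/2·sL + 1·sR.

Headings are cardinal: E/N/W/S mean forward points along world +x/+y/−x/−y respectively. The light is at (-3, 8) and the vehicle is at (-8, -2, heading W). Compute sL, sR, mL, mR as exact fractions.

2/3 6/5 8/15 23/15

left sensor world pos  = (-9, -4); dL² = 180
right sensor world pos = (-9, 0); dR² = 100
sL = 120/180 = 2/3
sR = 120/100 = 6/5
mL = -1·sL + 1·sR = 8/15
mR = 1/2·sL + 1·sR = 23/15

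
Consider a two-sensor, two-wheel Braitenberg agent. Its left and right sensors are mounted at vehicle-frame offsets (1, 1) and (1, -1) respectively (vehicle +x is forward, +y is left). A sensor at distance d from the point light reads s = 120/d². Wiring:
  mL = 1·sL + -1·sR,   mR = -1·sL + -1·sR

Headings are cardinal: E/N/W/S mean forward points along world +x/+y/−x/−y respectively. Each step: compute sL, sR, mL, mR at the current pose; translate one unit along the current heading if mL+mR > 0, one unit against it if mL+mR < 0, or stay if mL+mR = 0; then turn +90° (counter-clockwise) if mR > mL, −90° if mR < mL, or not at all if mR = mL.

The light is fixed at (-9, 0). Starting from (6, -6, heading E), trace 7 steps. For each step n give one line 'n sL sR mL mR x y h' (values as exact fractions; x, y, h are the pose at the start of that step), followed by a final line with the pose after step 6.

0 120/281 24/61 576/17141 -14064/17141 6 -6 E
1 60/137 60/109 -1680/14933 -14760/14933 5 -6 S
2 24/41 24/37 -96/1517 -1872/1517 5 -5 W
3 30/53 15/34 225/1802 -1815/1802 6 -5 N
4 120/281 24/61 576/17141 -14064/17141 6 -6 E
5 60/137 60/109 -1680/14933 -14760/14933 5 -6 S
6 24/41 24/37 -96/1517 -1872/1517 5 -5 W
final 6 -5 N

n=0: pose=(6,-6,E); sL=120/281, sR=24/61; mL=576/17141, mR=-14064/17141; mL+mR=-48/61 → advance -1; mR−mL=-240/281 → turn -1·90°
n=1: pose=(5,-6,S); sL=60/137, sR=60/109; mL=-1680/14933, mR=-14760/14933; mL+mR=-120/109 → advance -1; mR−mL=-120/137 → turn -1·90°
n=2: pose=(5,-5,W); sL=24/41, sR=24/37; mL=-96/1517, mR=-1872/1517; mL+mR=-48/37 → advance -1; mR−mL=-48/41 → turn -1·90°
n=3: pose=(6,-5,N); sL=30/53, sR=15/34; mL=225/1802, mR=-1815/1802; mL+mR=-15/17 → advance -1; mR−mL=-60/53 → turn -1·90°
n=4: pose=(6,-6,E); sL=120/281, sR=24/61; mL=576/17141, mR=-14064/17141; mL+mR=-48/61 → advance -1; mR−mL=-240/281 → turn -1·90°
n=5: pose=(5,-6,S); sL=60/137, sR=60/109; mL=-1680/14933, mR=-14760/14933; mL+mR=-120/109 → advance -1; mR−mL=-120/137 → turn -1·90°
n=6: pose=(5,-5,W); sL=24/41, sR=24/37; mL=-96/1517, mR=-1872/1517; mL+mR=-48/37 → advance -1; mR−mL=-48/41 → turn -1·90°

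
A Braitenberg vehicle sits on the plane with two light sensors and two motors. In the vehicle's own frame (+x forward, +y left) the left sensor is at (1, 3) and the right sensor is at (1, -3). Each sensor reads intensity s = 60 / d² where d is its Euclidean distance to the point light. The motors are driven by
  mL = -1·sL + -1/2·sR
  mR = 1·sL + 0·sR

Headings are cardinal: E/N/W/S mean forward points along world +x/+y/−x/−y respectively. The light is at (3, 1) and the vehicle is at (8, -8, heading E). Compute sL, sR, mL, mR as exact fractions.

left sensor world pos  = (9, -5); dL² = 72
right sensor world pos = (9, -11); dR² = 180
sL = 60/72 = 5/6
sR = 60/180 = 1/3
mL = -1·sL + -1/2·sR = -1
mR = 1·sL + 0·sR = 5/6

5/6 1/3 -1 5/6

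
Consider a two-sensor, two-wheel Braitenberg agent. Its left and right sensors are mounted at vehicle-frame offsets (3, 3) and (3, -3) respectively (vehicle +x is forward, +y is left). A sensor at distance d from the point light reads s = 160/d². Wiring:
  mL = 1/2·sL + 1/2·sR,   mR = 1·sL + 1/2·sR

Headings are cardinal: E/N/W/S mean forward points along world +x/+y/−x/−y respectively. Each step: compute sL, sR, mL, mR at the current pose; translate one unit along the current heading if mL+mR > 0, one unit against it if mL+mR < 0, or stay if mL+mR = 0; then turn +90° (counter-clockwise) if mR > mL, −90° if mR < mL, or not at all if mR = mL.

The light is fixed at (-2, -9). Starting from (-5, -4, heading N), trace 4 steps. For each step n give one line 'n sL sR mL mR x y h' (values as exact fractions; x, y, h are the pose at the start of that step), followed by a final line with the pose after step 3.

0 8/5 5/2 41/20 57/20 -5 -4 N
1 32/9 160/117 32/13 496/117 -5 -3 W
2 16 80/29 272/29 504/29 -6 -3 S
3 32/13 32 224/13 240/13 -6 -4 E
final -5 -4 N

n=0: pose=(-5,-4,N); sL=8/5, sR=5/2; mL=41/20, mR=57/20; mL+mR=49/10 → advance +1; mR−mL=4/5 → turn +1·90°
n=1: pose=(-5,-3,W); sL=32/9, sR=160/117; mL=32/13, mR=496/117; mL+mR=784/117 → advance +1; mR−mL=16/9 → turn +1·90°
n=2: pose=(-6,-3,S); sL=16, sR=80/29; mL=272/29, mR=504/29; mL+mR=776/29 → advance +1; mR−mL=8 → turn +1·90°
n=3: pose=(-6,-4,E); sL=32/13, sR=32; mL=224/13, mR=240/13; mL+mR=464/13 → advance +1; mR−mL=16/13 → turn +1·90°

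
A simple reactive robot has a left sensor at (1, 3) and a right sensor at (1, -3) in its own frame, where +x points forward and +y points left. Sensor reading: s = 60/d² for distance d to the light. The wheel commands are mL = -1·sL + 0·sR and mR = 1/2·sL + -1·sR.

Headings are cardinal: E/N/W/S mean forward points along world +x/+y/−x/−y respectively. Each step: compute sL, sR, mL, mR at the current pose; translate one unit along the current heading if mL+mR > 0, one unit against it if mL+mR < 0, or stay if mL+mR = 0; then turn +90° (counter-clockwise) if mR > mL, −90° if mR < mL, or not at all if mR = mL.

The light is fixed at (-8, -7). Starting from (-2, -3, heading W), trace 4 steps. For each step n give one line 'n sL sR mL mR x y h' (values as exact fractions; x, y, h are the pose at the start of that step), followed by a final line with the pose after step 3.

0 30/13 30/37 -30/13 165/481 -2 -3 W
1 60/109 12/5 -60/109 -1158/545 -1 -3 S
2 3/2 3/5 -3/2 3/20 -1 -2 W
3 60/137 60/41 -60/137 -6990/5617 0 -2 S
final 0 -1 W

n=0: pose=(-2,-3,W); sL=30/13, sR=30/37; mL=-30/13, mR=165/481; mL+mR=-945/481 → advance -1; mR−mL=1275/481 → turn +1·90°
n=1: pose=(-1,-3,S); sL=60/109, sR=12/5; mL=-60/109, mR=-1158/545; mL+mR=-1458/545 → advance -1; mR−mL=-858/545 → turn -1·90°
n=2: pose=(-1,-2,W); sL=3/2, sR=3/5; mL=-3/2, mR=3/20; mL+mR=-27/20 → advance -1; mR−mL=33/20 → turn +1·90°
n=3: pose=(0,-2,S); sL=60/137, sR=60/41; mL=-60/137, mR=-6990/5617; mL+mR=-9450/5617 → advance -1; mR−mL=-4530/5617 → turn -1·90°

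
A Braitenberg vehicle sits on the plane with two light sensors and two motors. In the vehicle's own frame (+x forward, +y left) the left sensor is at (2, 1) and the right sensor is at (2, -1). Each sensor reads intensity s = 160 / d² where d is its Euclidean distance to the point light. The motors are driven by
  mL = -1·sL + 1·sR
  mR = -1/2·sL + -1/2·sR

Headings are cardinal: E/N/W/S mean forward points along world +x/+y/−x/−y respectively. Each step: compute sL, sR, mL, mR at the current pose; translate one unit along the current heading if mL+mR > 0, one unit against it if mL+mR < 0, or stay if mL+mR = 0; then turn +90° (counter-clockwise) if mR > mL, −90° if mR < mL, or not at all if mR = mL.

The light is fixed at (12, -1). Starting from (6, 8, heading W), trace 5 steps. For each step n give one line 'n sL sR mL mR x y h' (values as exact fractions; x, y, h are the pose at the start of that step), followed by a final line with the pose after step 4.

n=0: pose=(6,8,W); sL=5/4, sR=40/41; mL=-45/164, mR=-365/328; mL+mR=-455/328 → advance -1; mR−mL=-275/328 → turn -1·90°
n=1: pose=(7,8,N); sL=160/157, sR=160/137; mL=3200/21509, mR=-23520/21509; mL+mR=-20320/21509 → advance -1; mR−mL=-26720/21509 → turn -1·90°
n=2: pose=(7,7,E); sL=16/9, sR=80/29; mL=256/261, mR=-592/261; mL+mR=-112/87 → advance -1; mR−mL=-848/261 → turn -1·90°
n=3: pose=(6,7,S); sL=160/61, sR=32/17; mL=-768/1037, mR=-2336/1037; mL+mR=-3104/1037 → advance -1; mR−mL=-1568/1037 → turn -1·90°
n=4: pose=(6,8,W); sL=5/4, sR=40/41; mL=-45/164, mR=-365/328; mL+mR=-455/328 → advance -1; mR−mL=-275/328 → turn -1·90°

0 5/4 40/41 -45/164 -365/328 6 8 W
1 160/157 160/137 3200/21509 -23520/21509 7 8 N
2 16/9 80/29 256/261 -592/261 7 7 E
3 160/61 32/17 -768/1037 -2336/1037 6 7 S
4 5/4 40/41 -45/164 -365/328 6 8 W
final 7 8 N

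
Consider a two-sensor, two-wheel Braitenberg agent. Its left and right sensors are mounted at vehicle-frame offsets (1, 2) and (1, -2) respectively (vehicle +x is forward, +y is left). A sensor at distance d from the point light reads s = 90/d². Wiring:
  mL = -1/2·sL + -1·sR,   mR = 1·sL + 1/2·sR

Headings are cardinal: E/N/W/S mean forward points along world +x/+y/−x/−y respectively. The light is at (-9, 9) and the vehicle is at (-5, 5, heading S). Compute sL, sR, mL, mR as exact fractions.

90/61 90/29 -6795/1769 5355/1769

left sensor world pos  = (-3, 4); dL² = 61
right sensor world pos = (-7, 4); dR² = 29
sL = 90/61 = 90/61
sR = 90/29 = 90/29
mL = -1/2·sL + -1·sR = -6795/1769
mR = 1·sL + 1/2·sR = 5355/1769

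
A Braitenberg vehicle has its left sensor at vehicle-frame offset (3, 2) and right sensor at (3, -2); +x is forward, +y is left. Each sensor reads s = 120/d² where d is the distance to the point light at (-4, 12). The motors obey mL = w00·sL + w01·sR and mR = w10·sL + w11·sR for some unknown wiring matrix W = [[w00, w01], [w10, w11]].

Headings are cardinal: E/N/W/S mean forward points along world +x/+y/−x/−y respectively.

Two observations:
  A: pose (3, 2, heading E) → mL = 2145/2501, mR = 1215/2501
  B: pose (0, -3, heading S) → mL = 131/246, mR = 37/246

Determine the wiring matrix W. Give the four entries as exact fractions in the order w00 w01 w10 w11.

obs A: pose=(3,2,E) → sL=30/41, sR=30/61, mL=2145/2501, mR=1215/2501
obs B: pose=(0,-3,S) → sL=1/3, sR=15/41, mL=131/246, mR=37/246
sensor matrix S = [[30/41, 30/61], [1/3, 15/41]]; det S = 10640/102541
solve [mL_A; mL_B] = S·[w00; w01] and [mR_A; mR_B] = S·[w10; w11]:
  w00 = 1/2, w01 = 1, w10 = 1, w11 = -1/2

1/2 1 1 -1/2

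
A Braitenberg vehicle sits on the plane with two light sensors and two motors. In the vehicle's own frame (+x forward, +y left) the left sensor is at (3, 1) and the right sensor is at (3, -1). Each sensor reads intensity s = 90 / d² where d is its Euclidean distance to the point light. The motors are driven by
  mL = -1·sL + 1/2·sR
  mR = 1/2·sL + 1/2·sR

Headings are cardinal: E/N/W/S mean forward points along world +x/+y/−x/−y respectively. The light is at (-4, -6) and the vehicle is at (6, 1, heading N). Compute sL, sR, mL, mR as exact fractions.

90/181 90/221 -11745/40001 18090/40001

left sensor world pos  = (5, 4); dL² = 181
right sensor world pos = (7, 4); dR² = 221
sL = 90/181 = 90/181
sR = 90/221 = 90/221
mL = -1·sL + 1/2·sR = -11745/40001
mR = 1/2·sL + 1/2·sR = 18090/40001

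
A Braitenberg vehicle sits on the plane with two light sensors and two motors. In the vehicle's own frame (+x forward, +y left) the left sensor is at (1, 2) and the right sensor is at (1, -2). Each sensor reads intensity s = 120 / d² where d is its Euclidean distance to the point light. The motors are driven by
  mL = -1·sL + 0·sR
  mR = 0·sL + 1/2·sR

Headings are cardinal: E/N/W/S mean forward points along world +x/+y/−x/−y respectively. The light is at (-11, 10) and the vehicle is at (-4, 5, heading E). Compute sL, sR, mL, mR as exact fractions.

left sensor world pos  = (-3, 7); dL² = 73
right sensor world pos = (-3, 3); dR² = 113
sL = 120/73 = 120/73
sR = 120/113 = 120/113
mL = -1·sL + 0·sR = -120/73
mR = 0·sL + 1/2·sR = 60/113

120/73 120/113 -120/73 60/113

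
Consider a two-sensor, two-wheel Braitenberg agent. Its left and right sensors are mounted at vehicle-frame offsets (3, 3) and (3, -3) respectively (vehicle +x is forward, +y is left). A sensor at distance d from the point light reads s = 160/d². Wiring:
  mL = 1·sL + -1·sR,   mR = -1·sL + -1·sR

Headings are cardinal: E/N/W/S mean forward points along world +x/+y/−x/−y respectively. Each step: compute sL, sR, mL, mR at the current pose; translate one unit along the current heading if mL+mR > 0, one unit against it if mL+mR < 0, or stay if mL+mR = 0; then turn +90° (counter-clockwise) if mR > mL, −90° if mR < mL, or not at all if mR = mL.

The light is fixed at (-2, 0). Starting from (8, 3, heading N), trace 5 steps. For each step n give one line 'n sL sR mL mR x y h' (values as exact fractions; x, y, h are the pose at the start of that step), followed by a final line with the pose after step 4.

0 32/17 32/41 768/697 -1856/697 8 3 N
1 80/97 16/17 -192/1649 -2912/1649 8 2 E
2 32/29 160/37 -3456/1073 -5824/1073 7 2 S
3 40/9 20/9 20/9 -20/3 7 3 W
4 32/17 32/41 768/697 -1856/697 8 3 N
final 8 2 E

n=0: pose=(8,3,N); sL=32/17, sR=32/41; mL=768/697, mR=-1856/697; mL+mR=-64/41 → advance -1; mR−mL=-64/17 → turn -1·90°
n=1: pose=(8,2,E); sL=80/97, sR=16/17; mL=-192/1649, mR=-2912/1649; mL+mR=-32/17 → advance -1; mR−mL=-160/97 → turn -1·90°
n=2: pose=(7,2,S); sL=32/29, sR=160/37; mL=-3456/1073, mR=-5824/1073; mL+mR=-320/37 → advance -1; mR−mL=-64/29 → turn -1·90°
n=3: pose=(7,3,W); sL=40/9, sR=20/9; mL=20/9, mR=-20/3; mL+mR=-40/9 → advance -1; mR−mL=-80/9 → turn -1·90°
n=4: pose=(8,3,N); sL=32/17, sR=32/41; mL=768/697, mR=-1856/697; mL+mR=-64/41 → advance -1; mR−mL=-64/17 → turn -1·90°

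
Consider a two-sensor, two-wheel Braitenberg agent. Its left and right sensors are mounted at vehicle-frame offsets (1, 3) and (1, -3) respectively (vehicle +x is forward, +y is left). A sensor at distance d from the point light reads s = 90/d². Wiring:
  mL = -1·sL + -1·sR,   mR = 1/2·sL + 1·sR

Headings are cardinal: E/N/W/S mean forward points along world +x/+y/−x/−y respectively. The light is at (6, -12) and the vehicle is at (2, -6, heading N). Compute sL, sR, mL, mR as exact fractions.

left sensor world pos  = (-1, -5); dL² = 98
right sensor world pos = (5, -5); dR² = 50
sL = 90/98 = 45/49
sR = 90/50 = 9/5
mL = -1·sL + -1·sR = -666/245
mR = 1/2·sL + 1·sR = 1107/490

45/49 9/5 -666/245 1107/490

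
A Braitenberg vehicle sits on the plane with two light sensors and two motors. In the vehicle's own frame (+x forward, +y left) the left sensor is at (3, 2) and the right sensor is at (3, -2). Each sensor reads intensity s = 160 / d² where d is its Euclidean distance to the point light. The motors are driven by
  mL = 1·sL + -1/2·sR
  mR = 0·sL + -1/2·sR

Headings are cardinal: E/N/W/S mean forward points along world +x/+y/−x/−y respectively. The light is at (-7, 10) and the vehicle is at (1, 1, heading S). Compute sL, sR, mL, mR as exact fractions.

40/61 8/9 116/549 -4/9

left sensor world pos  = (3, -2); dL² = 244
right sensor world pos = (-1, -2); dR² = 180
sL = 160/244 = 40/61
sR = 160/180 = 8/9
mL = 1·sL + -1/2·sR = 116/549
mR = 0·sL + -1/2·sR = -4/9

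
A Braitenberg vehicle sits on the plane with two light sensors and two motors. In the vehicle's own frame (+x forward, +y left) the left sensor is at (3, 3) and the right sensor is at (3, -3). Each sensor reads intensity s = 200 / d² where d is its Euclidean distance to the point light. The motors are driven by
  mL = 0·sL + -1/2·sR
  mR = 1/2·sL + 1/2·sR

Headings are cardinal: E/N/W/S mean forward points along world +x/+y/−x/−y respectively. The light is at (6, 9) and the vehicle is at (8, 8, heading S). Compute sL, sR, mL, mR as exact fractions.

left sensor world pos  = (11, 5); dL² = 41
right sensor world pos = (5, 5); dR² = 17
sL = 200/41 = 200/41
sR = 200/17 = 200/17
mL = 0·sL + -1/2·sR = -100/17
mR = 1/2·sL + 1/2·sR = 5800/697

200/41 200/17 -100/17 5800/697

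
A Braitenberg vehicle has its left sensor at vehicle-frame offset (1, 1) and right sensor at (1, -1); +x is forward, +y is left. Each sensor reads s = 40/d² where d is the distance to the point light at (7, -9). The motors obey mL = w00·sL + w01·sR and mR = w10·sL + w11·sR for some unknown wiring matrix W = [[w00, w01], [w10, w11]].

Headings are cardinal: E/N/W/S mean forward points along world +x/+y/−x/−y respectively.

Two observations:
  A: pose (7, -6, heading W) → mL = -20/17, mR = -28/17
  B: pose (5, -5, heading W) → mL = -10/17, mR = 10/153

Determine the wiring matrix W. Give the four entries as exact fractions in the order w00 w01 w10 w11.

obs A: pose=(7,-6,W) → sL=8, sR=40/17, mL=-20/17, mR=-28/17
obs B: pose=(5,-5,W) → sL=20/9, sR=20/17, mL=-10/17, mR=10/153
sensor matrix S = [[8, 40/17], [20/9, 20/17]]; det S = 640/153
solve [mL_A; mL_B] = S·[w00; w01] and [mR_A; mR_B] = S·[w10; w11]:
  w00 = 0, w01 = -1/2, w10 = -1/2, w11 = 1

0 -1/2 -1/2 1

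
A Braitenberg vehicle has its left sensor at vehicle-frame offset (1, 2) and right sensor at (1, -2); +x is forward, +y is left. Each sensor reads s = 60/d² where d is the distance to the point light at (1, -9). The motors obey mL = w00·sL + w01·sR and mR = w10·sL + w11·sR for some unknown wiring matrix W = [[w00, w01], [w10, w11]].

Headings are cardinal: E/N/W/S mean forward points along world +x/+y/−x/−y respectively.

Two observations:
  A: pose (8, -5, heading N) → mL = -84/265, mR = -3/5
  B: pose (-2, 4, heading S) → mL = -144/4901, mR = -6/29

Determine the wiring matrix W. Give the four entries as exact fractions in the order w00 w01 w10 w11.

obs A: pose=(8,-5,N) → sL=6/5, sR=30/53, mL=-84/265, mR=-3/5
obs B: pose=(-2,4,S) → sL=12/29, sR=60/169, mL=-144/4901, mR=-6/29
sensor matrix S = [[6/5, 30/53], [12/29, 60/169]]; det S = 49824/259753
solve [mL_A; mL_B] = S·[w00; w01] and [mR_A; mR_B] = S·[w10; w11]:
  w00 = -1/2, w01 = 1/2, w10 = -1/2, w11 = 0

-1/2 1/2 -1/2 0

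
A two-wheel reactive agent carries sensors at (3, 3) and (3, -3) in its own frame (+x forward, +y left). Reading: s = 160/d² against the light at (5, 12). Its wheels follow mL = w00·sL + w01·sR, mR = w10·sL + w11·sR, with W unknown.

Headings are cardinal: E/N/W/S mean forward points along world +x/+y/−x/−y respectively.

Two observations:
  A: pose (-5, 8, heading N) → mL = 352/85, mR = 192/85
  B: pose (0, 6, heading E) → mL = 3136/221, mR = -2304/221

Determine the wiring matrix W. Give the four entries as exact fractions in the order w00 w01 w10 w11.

obs A: pose=(-5,8,N) → sL=16/17, sR=16/5, mL=352/85, mR=192/85
obs B: pose=(0,6,E) → sL=160/13, sR=32/17, mL=3136/221, mR=-2304/221
sensor matrix S = [[16/17, 16/5], [160/13, 32/17]]; det S = -141312/3757
solve [mL_A; mL_B] = S·[w00; w01] and [mR_A; mR_B] = S·[w10; w11]:
  w00 = 1, w01 = 1, w10 = -1, w11 = 1

1 1 -1 1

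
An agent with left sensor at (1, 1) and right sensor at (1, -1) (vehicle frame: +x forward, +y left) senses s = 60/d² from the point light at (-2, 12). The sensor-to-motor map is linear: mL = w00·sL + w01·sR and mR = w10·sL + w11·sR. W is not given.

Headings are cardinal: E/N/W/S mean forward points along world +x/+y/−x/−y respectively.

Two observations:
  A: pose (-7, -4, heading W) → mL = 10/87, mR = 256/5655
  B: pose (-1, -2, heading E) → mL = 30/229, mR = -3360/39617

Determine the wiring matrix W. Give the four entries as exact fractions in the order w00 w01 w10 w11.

0 1/2 -1 1

obs A: pose=(-7,-4,W) → sL=12/65, sR=20/87, mL=10/87, mR=256/5655
obs B: pose=(-1,-2,E) → sL=60/173, sR=60/229, mL=30/229, mR=-3360/39617
sensor matrix S = [[12/65, 20/87], [60/173, 60/229]]; det S = -468352/14935609
solve [mL_A; mL_B] = S·[w00; w01] and [mR_A; mR_B] = S·[w10; w11]:
  w00 = 0, w01 = 1/2, w10 = -1, w11 = 1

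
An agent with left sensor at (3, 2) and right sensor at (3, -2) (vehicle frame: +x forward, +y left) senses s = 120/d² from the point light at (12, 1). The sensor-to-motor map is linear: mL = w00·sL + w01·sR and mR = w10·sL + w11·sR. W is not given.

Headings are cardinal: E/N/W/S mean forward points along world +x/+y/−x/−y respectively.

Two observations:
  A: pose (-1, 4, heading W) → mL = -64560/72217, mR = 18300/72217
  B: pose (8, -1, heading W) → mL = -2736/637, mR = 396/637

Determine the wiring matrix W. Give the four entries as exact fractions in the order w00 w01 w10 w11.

-1 -1 1 -1/2

obs A: pose=(-1,4,W) → sL=120/257, sR=120/281, mL=-64560/72217, mR=18300/72217
obs B: pose=(8,-1,W) → sL=24/13, sR=120/49, mL=-2736/637, mR=396/637
sensor matrix S = [[120/257, 120/281], [24/13, 120/49]]; det S = 16335360/46002229
solve [mL_A; mL_B] = S·[w00; w01] and [mR_A; mR_B] = S·[w10; w11]:
  w00 = -1, w01 = -1, w10 = 1, w11 = -1/2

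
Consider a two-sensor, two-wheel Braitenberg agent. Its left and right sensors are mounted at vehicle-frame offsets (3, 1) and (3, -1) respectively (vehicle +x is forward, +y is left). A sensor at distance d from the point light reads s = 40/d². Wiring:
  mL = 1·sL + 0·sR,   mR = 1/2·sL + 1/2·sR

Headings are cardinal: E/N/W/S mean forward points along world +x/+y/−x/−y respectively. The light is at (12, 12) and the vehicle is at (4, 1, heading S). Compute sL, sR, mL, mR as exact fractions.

8/49 40/277 8/49 2088/13573

left sensor world pos  = (5, -2); dL² = 245
right sensor world pos = (3, -2); dR² = 277
sL = 40/245 = 8/49
sR = 40/277 = 40/277
mL = 1·sL + 0·sR = 8/49
mR = 1/2·sL + 1/2·sR = 2088/13573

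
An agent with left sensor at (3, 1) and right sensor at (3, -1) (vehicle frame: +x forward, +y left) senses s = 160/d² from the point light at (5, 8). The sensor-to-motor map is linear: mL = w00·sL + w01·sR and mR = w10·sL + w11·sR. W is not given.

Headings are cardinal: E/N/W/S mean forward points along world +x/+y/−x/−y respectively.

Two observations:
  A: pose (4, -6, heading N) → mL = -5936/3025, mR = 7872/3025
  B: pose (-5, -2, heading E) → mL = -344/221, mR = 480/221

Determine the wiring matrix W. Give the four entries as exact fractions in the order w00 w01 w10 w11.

obs A: pose=(4,-6,N) → sL=32/25, sR=160/121, mL=-5936/3025, mR=7872/3025
obs B: pose=(-5,-2,E) → sL=16/13, sR=16/17, mL=-344/221, mR=480/221
sensor matrix S = [[32/25, 160/121], [16/13, 16/17]]; det S = -282624/668525
solve [mL_A; mL_B] = S·[w00; w01] and [mR_A; mR_B] = S·[w10; w11]:
  w00 = -1/2, w01 = -1, w10 = 1, w11 = 1

-1/2 -1 1 1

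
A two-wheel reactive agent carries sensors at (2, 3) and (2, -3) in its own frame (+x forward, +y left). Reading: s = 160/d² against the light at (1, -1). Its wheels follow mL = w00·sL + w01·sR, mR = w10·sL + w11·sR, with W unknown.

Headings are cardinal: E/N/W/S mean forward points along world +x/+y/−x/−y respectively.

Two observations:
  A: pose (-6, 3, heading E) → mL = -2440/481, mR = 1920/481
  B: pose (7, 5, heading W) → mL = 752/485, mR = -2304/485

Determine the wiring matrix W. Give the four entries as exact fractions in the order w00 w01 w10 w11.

obs A: pose=(-6,3,E) → sL=80/37, sR=80/13, mL=-2440/481, mR=1920/481
obs B: pose=(7,5,W) → sL=32/5, sR=160/97, mL=752/485, mR=-2304/485
sensor matrix S = [[80/37, 80/13], [32/5, 160/97]]; det S = -1671168/46657
solve [mL_A; mL_B] = S·[w00; w01] and [mR_A; mR_B] = S·[w10; w11]:
  w00 = 1/2, w01 = -1, w10 = -1, w11 = 1

1/2 -1 -1 1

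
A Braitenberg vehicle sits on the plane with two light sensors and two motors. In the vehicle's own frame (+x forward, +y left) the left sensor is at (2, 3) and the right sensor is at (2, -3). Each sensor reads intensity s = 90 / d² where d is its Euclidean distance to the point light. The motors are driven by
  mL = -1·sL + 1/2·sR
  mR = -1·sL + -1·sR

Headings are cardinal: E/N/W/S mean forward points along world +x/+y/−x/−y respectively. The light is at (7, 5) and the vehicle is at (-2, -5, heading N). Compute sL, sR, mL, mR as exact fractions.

left sensor world pos  = (-5, -3); dL² = 208
right sensor world pos = (1, -3); dR² = 100
sL = 90/208 = 45/104
sR = 90/100 = 9/10
mL = -1·sL + 1/2·sR = 9/520
mR = -1·sL + -1·sR = -693/520

45/104 9/10 9/520 -693/520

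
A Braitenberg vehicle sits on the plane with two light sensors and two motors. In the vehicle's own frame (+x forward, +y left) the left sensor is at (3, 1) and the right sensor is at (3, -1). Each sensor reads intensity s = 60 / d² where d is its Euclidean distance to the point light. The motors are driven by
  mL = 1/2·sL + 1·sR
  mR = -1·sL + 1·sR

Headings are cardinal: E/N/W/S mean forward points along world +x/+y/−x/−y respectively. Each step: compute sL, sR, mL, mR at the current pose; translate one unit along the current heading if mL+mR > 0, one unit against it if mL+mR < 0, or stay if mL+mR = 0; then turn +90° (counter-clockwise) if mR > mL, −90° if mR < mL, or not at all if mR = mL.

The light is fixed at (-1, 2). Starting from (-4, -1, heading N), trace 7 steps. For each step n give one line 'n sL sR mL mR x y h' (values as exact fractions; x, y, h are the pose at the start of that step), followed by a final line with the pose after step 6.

0 15/4 15 135/8 45/4 -4 -1 N
1 60 20/3 110/3 -160/3 -4 0 E
2 30/17 6/5 177/85 -48/85 -5 0 S
3 12/13 60/53 1098/689 144/689 -5 -1 W
4 5/3 15/4 55/12 25/12 -6 -1 N
5 12 60/13 138/13 -96/13 -6 0 E
6 30/17 6/5 177/85 -48/85 -5 0 S
final -5 -1 W

n=0: pose=(-4,-1,N); sL=15/4, sR=15; mL=135/8, mR=45/4; mL+mR=225/8 → advance +1; mR−mL=-45/8 → turn -1·90°
n=1: pose=(-4,0,E); sL=60, sR=20/3; mL=110/3, mR=-160/3; mL+mR=-50/3 → advance -1; mR−mL=-90 → turn -1·90°
n=2: pose=(-5,0,S); sL=30/17, sR=6/5; mL=177/85, mR=-48/85; mL+mR=129/85 → advance +1; mR−mL=-45/17 → turn -1·90°
n=3: pose=(-5,-1,W); sL=12/13, sR=60/53; mL=1098/689, mR=144/689; mL+mR=1242/689 → advance +1; mR−mL=-18/13 → turn -1·90°
n=4: pose=(-6,-1,N); sL=5/3, sR=15/4; mL=55/12, mR=25/12; mL+mR=20/3 → advance +1; mR−mL=-5/2 → turn -1·90°
n=5: pose=(-6,0,E); sL=12, sR=60/13; mL=138/13, mR=-96/13; mL+mR=42/13 → advance +1; mR−mL=-18 → turn -1·90°
n=6: pose=(-5,0,S); sL=30/17, sR=6/5; mL=177/85, mR=-48/85; mL+mR=129/85 → advance +1; mR−mL=-45/17 → turn -1·90°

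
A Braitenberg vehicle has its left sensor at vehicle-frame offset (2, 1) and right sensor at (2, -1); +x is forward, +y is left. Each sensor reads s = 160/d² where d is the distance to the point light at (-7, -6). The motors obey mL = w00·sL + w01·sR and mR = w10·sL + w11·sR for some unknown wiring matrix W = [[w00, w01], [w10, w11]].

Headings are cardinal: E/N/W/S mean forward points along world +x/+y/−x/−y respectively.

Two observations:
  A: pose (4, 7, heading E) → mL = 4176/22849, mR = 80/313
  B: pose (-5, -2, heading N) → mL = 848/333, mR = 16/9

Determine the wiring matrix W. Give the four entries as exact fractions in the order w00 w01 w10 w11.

obs A: pose=(4,7,E) → sL=32/73, sR=160/313, mL=4176/22849, mR=80/313
obs B: pose=(-5,-2,N) → sL=160/37, sR=32/9, mL=848/333, mR=16/9
sensor matrix S = [[32/73, 160/313], [160/37, 32/9]]; det S = -4960256/7608717
solve [mL_A; mL_B] = S·[w00; w01] and [mR_A; mR_B] = S·[w10; w11]:
  w00 = 1, w01 = -1/2, w10 = 0, w11 = 1/2

1 -1/2 0 1/2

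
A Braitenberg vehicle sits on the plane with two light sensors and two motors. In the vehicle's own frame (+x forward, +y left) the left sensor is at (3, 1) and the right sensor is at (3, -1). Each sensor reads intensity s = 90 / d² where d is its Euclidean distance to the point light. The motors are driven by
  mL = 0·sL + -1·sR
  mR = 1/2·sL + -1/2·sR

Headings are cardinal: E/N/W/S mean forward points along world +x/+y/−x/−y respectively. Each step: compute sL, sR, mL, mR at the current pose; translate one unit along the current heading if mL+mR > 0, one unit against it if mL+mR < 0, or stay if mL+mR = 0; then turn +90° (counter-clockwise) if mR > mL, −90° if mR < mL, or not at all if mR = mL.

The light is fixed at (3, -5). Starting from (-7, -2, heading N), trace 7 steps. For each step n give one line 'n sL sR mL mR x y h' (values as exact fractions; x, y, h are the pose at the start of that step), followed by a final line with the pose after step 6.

n=0: pose=(-7,-2,N); sL=90/157, sR=10/13; mL=-10/13, mR=-200/2041; mL+mR=-1770/2041 → advance -1; mR−mL=1370/2041 → turn +1·90°
n=1: pose=(-7,-3,W); sL=9/17, sR=45/89; mL=-45/89, mR=18/1513; mL+mR=-747/1513 → advance -1; mR−mL=783/1513 → turn +1·90°
n=2: pose=(-6,-3,S); sL=18/13, sR=90/101; mL=-90/101, mR=324/1313; mL+mR=-846/1313 → advance -1; mR−mL=1494/1313 → turn +1·90°
n=3: pose=(-6,-2,E); sL=45/26, sR=9/4; mL=-9/4, mR=-27/104; mL+mR=-261/104 → advance -1; mR−mL=207/104 → turn +1·90°
n=4: pose=(-7,-2,N); sL=90/157, sR=10/13; mL=-10/13, mR=-200/2041; mL+mR=-1770/2041 → advance -1; mR−mL=1370/2041 → turn +1·90°
n=5: pose=(-7,-3,W); sL=9/17, sR=45/89; mL=-45/89, mR=18/1513; mL+mR=-747/1513 → advance -1; mR−mL=783/1513 → turn +1·90°
n=6: pose=(-6,-3,S); sL=18/13, sR=90/101; mL=-90/101, mR=324/1313; mL+mR=-846/1313 → advance -1; mR−mL=1494/1313 → turn +1·90°

0 90/157 10/13 -10/13 -200/2041 -7 -2 N
1 9/17 45/89 -45/89 18/1513 -7 -3 W
2 18/13 90/101 -90/101 324/1313 -6 -3 S
3 45/26 9/4 -9/4 -27/104 -6 -2 E
4 90/157 10/13 -10/13 -200/2041 -7 -2 N
5 9/17 45/89 -45/89 18/1513 -7 -3 W
6 18/13 90/101 -90/101 324/1313 -6 -3 S
final -6 -2 E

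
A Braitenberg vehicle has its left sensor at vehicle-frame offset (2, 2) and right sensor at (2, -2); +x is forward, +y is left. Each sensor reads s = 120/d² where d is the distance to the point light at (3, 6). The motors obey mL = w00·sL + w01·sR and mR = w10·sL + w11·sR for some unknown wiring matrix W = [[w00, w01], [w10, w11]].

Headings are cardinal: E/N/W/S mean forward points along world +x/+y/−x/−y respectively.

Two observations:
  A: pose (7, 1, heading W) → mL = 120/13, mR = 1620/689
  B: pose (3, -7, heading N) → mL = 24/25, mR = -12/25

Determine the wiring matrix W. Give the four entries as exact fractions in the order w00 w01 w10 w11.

obs A: pose=(7,1,W) → sL=120/53, sR=120/13, mL=120/13, mR=1620/689
obs B: pose=(3,-7,N) → sL=24/25, sR=24/25, mL=24/25, mR=-12/25
sensor matrix S = [[120/53, 120/13], [24/25, 24/25]]; det S = -4608/689
solve [mL_A; mL_B] = S·[w00; w01] and [mR_A; mR_B] = S·[w10; w11]:
  w00 = 0, w01 = 1, w10 = -1, w11 = 1/2

0 1 -1 1/2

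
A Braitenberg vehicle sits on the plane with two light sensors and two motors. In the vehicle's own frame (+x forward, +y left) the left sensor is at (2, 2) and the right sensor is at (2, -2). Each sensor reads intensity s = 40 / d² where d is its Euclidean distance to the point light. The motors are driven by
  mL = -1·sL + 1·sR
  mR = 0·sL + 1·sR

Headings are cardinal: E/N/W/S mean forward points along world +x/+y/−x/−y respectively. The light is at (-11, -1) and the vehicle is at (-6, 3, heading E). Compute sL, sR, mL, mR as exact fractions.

left sensor world pos  = (-4, 5); dL² = 85
right sensor world pos = (-4, 1); dR² = 53
sL = 40/85 = 8/17
sR = 40/53 = 40/53
mL = -1·sL + 1·sR = 256/901
mR = 0·sL + 1·sR = 40/53

8/17 40/53 256/901 40/53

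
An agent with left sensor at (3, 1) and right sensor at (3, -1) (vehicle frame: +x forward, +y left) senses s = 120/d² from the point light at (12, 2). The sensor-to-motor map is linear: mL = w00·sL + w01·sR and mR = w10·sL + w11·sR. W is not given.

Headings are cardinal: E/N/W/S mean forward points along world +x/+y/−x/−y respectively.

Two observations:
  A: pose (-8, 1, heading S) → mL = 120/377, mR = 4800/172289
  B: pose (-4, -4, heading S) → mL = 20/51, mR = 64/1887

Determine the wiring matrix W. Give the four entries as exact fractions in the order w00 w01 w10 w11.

obs A: pose=(-8,1,S) → sL=120/377, sR=120/457, mL=120/377, mR=4800/172289
obs B: pose=(-4,-4,S) → sL=20/51, sR=12/37, mL=20/51, mR=64/1887
sensor matrix S = [[120/377, 120/457], [20/51, 12/37]]; det S = 28160/108369781
solve [mL_A; mL_B] = S·[w00; w01] and [mR_A; mR_B] = S·[w10; w11]:
  w00 = 1, w01 = 0, w10 = 1/2, w11 = -1/2

1 0 1/2 -1/2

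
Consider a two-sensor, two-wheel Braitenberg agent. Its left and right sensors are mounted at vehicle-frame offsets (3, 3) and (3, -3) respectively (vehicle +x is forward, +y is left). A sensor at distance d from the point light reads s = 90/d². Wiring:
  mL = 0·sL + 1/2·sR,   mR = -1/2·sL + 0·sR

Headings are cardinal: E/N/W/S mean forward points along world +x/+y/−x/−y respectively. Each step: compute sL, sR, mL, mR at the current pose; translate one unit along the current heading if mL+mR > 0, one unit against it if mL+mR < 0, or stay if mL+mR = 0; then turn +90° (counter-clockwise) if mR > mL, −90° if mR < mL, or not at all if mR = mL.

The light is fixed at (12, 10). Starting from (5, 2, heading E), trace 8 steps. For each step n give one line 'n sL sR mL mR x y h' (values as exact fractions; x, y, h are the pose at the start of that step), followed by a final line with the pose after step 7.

0 90/41 90/137 45/137 -45/41 5 2 E
1 45/73 45/121 45/242 -45/146 4 2 S
2 90/221 90/137 45/137 -45/221 4 3 W
3 9/16 45/26 45/52 -9/32 3 3 N
4 2 10/13 5/13 -1 3 4 E
5 9/13 9/25 9/50 -9/26 2 4 S
6 90/233 90/173 45/173 -45/233 2 5 W
7 9/20 45/34 45/68 -9/40 1 5 N
final 1 6 E

n=0: pose=(5,2,E); sL=90/41, sR=90/137; mL=45/137, mR=-45/41; mL+mR=-4320/5617 → advance -1; mR−mL=-8010/5617 → turn -1·90°
n=1: pose=(4,2,S); sL=45/73, sR=45/121; mL=45/242, mR=-45/146; mL+mR=-1080/8833 → advance -1; mR−mL=-4365/8833 → turn -1·90°
n=2: pose=(4,3,W); sL=90/221, sR=90/137; mL=45/137, mR=-45/221; mL+mR=3780/30277 → advance +1; mR−mL=-16110/30277 → turn -1·90°
n=3: pose=(3,3,N); sL=9/16, sR=45/26; mL=45/52, mR=-9/32; mL+mR=243/416 → advance +1; mR−mL=-477/416 → turn -1·90°
n=4: pose=(3,4,E); sL=2, sR=10/13; mL=5/13, mR=-1; mL+mR=-8/13 → advance -1; mR−mL=-18/13 → turn -1·90°
n=5: pose=(2,4,S); sL=9/13, sR=9/25; mL=9/50, mR=-9/26; mL+mR=-54/325 → advance -1; mR−mL=-171/325 → turn -1·90°
n=6: pose=(2,5,W); sL=90/233, sR=90/173; mL=45/173, mR=-45/233; mL+mR=2700/40309 → advance +1; mR−mL=-18270/40309 → turn -1·90°
n=7: pose=(1,5,N); sL=9/20, sR=45/34; mL=45/68, mR=-9/40; mL+mR=297/680 → advance +1; mR−mL=-603/680 → turn -1·90°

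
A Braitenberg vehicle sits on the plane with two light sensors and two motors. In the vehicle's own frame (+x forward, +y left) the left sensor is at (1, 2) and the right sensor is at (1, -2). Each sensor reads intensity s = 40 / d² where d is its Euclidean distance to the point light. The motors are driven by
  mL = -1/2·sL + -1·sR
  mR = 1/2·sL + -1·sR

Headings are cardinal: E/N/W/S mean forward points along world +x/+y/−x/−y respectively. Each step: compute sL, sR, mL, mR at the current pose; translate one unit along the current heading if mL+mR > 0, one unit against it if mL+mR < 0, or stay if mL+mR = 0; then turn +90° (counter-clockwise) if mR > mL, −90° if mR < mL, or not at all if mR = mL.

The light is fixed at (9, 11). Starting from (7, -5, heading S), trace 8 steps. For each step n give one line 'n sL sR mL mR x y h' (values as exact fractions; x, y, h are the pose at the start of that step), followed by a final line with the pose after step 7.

0 40/289 8/61 -3532/17629 -1092/17629 7 -5 S
1 4/17 4/29 -126/493 -10/493 7 -4 E
2 40/221 40/197 -12780/43537 -4900/43537 6 -4 N
3 2/17 10/53 -223/901 -117/901 6 -5 W
4 40/289 8/61 -3532/17629 -1092/17629 7 -5 S
5 4/17 4/29 -126/493 -10/493 7 -4 E
6 40/221 40/197 -12780/43537 -4900/43537 6 -4 N
7 2/17 10/53 -223/901 -117/901 6 -5 W
final 7 -5 S

n=0: pose=(7,-5,S); sL=40/289, sR=8/61; mL=-3532/17629, mR=-1092/17629; mL+mR=-16/61 → advance -1; mR−mL=40/289 → turn +1·90°
n=1: pose=(7,-4,E); sL=4/17, sR=4/29; mL=-126/493, mR=-10/493; mL+mR=-8/29 → advance -1; mR−mL=4/17 → turn +1·90°
n=2: pose=(6,-4,N); sL=40/221, sR=40/197; mL=-12780/43537, mR=-4900/43537; mL+mR=-80/197 → advance -1; mR−mL=40/221 → turn +1·90°
n=3: pose=(6,-5,W); sL=2/17, sR=10/53; mL=-223/901, mR=-117/901; mL+mR=-20/53 → advance -1; mR−mL=2/17 → turn +1·90°
n=4: pose=(7,-5,S); sL=40/289, sR=8/61; mL=-3532/17629, mR=-1092/17629; mL+mR=-16/61 → advance -1; mR−mL=40/289 → turn +1·90°
n=5: pose=(7,-4,E); sL=4/17, sR=4/29; mL=-126/493, mR=-10/493; mL+mR=-8/29 → advance -1; mR−mL=4/17 → turn +1·90°
n=6: pose=(6,-4,N); sL=40/221, sR=40/197; mL=-12780/43537, mR=-4900/43537; mL+mR=-80/197 → advance -1; mR−mL=40/221 → turn +1·90°
n=7: pose=(6,-5,W); sL=2/17, sR=10/53; mL=-223/901, mR=-117/901; mL+mR=-20/53 → advance -1; mR−mL=2/17 → turn +1·90°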